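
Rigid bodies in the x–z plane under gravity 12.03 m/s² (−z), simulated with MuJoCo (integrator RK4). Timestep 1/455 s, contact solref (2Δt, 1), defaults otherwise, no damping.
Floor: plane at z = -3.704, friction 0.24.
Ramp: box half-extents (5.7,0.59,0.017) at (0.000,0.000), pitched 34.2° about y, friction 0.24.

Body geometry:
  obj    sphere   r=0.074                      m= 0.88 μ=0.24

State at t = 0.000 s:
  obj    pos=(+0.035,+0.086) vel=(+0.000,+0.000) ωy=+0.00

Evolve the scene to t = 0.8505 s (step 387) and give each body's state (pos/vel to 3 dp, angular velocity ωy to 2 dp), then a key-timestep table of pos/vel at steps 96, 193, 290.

State at t = 0.8505 s:
  obj    pos=(+1.480,-0.896) vel=(+3.398,-2.309) ωy=+55.51

Key-timestep trajectory:
   step    t(s)  obj.x    obj.z    obj.vx   obj.vz 
     96  0.2110   +0.124  +0.026  +0.843  -0.573
    193  0.4242   +0.395  -0.158  +1.695  -1.152
    290  0.6374   +0.847  -0.465  +2.546  -1.730


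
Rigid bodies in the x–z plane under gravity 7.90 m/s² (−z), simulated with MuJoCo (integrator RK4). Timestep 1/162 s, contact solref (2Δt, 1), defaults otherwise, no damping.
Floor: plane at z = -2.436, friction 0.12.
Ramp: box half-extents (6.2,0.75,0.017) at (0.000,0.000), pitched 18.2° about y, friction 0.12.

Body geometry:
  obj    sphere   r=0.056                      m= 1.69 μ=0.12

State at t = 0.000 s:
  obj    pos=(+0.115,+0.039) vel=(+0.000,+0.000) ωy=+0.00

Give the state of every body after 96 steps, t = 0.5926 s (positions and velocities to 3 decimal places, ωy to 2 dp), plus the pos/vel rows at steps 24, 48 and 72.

State at t = 0.5926 s:
  obj    pos=(+0.409,-0.058) vel=(+0.992,-0.326) ωy=+18.64

Key-timestep trajectory:
   step    t(s)  obj.x    obj.z    obj.vx   obj.vz 
     24  0.1481   +0.133  +0.033  +0.248  -0.082
     48  0.2963   +0.189  +0.015  +0.496  -0.163
     72  0.4444   +0.280  -0.015  +0.744  -0.245


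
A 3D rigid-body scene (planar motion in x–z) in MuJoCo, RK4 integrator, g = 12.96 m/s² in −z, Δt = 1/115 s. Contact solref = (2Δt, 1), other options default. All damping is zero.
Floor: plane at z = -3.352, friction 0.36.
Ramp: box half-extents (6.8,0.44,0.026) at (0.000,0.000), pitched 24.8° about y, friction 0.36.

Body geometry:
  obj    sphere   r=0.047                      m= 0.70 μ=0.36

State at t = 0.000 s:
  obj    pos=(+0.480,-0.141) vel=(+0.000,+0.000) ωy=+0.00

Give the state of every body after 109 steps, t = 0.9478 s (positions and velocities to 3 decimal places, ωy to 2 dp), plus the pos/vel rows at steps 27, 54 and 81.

State at t = 0.9478 s:
  obj    pos=(+2.063,-0.873) vel=(+3.340,-1.544) ωy=+78.28

Key-timestep trajectory:
   step    t(s)  obj.x    obj.z    obj.vx   obj.vz 
     27  0.2348   +0.577  -0.186  +0.828  -0.382
     54  0.4696   +0.869  -0.321  +1.655  -0.765
     81  0.7043   +1.354  -0.545  +2.482  -1.147


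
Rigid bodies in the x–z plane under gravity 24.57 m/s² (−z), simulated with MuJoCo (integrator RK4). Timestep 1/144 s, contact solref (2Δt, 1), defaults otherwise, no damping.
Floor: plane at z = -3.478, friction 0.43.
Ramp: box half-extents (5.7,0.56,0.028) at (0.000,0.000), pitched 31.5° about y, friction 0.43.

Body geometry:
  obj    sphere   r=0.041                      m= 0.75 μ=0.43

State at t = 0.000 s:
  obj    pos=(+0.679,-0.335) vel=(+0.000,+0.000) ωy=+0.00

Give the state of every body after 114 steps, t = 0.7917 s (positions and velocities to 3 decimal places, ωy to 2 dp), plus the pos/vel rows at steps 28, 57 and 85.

State at t = 0.7917 s:
  obj    pos=(+3.129,-1.836) vel=(+6.188,-3.792) ωy=+177.04

Key-timestep trajectory:
   step    t(s)  obj.x    obj.z    obj.vx   obj.vz 
     28  0.1944   +0.827  -0.426  +1.520  -0.932
     57  0.3958   +1.291  -0.711  +3.094  -1.896
     85  0.5903   +2.041  -1.170  +4.614  -2.827


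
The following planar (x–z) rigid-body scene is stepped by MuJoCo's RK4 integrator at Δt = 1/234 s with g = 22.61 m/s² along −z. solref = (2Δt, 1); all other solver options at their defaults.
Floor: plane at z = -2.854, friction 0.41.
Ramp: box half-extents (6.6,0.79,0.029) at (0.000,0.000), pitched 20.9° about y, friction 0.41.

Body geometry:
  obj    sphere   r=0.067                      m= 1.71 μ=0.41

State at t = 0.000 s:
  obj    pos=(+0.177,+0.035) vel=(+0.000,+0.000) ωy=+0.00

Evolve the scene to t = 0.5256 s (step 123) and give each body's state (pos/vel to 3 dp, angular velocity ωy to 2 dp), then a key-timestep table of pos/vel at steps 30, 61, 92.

State at t = 0.5256 s:
  obj    pos=(+0.921,-0.249) vel=(+2.829,-1.080) ωy=+45.19

Key-timestep trajectory:
   step    t(s)  obj.x    obj.z    obj.vx   obj.vz 
     30  0.1282   +0.221  +0.018  +0.690  -0.264
     61  0.2607   +0.360  -0.035  +1.403  -0.536
     92  0.3932   +0.593  -0.124  +2.116  -0.808


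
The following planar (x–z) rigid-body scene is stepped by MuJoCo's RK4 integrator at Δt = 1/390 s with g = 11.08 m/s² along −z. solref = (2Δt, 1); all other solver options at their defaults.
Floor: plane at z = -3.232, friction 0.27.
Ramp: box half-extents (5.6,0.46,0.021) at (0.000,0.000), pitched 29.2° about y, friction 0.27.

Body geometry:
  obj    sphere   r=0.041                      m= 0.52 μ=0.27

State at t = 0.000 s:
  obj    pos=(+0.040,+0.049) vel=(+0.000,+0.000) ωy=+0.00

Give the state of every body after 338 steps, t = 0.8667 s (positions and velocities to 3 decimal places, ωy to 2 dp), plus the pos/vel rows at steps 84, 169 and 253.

State at t = 0.8667 s:
  obj    pos=(+1.306,-0.659) vel=(+2.921,-1.633) ωy=+81.60

Key-timestep trajectory:
   step    t(s)  obj.x    obj.z    obj.vx   obj.vz 
     84  0.2154   +0.118  +0.005  +0.726  -0.406
    169  0.4333   +0.356  -0.128  +1.461  -0.816
    253  0.6487   +0.749  -0.348  +2.187  -1.222


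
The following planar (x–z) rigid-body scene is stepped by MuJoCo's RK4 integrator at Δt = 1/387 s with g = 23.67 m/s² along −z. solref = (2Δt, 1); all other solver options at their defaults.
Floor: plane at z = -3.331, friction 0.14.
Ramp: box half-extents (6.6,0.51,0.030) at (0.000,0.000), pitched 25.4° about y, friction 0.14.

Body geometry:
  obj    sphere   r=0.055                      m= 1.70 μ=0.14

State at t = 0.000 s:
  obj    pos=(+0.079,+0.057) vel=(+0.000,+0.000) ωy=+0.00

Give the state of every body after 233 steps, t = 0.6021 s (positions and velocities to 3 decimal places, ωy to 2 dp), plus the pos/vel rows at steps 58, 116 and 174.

State at t = 0.6021 s:
  obj    pos=(+1.266,-0.507) vel=(+3.945,-1.873) ωy=+79.36

Key-timestep trajectory:
   step    t(s)  obj.x    obj.z    obj.vx   obj.vz 
     58  0.1499   +0.153  +0.022  +0.982  -0.466
    116  0.2997   +0.373  -0.083  +1.964  -0.933
    174  0.4496   +0.741  -0.258  +2.946  -1.399


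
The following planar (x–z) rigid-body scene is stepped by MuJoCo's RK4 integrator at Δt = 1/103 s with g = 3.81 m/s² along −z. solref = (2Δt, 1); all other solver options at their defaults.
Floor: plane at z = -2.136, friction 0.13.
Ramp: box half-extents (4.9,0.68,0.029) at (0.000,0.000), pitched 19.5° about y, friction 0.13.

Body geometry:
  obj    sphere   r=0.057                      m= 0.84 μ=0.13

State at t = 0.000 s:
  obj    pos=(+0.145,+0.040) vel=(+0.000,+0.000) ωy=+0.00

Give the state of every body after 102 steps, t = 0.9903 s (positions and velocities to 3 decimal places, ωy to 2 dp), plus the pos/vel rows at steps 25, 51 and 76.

State at t = 0.9903 s:
  obj    pos=(+0.565,-0.109) vel=(+0.848,-0.300) ωy=+15.77

Key-timestep trajectory:
   step    t(s)  obj.x    obj.z    obj.vx   obj.vz 
     25  0.2427   +0.170  +0.031  +0.208  -0.074
     51  0.4951   +0.250  +0.003  +0.424  -0.150
     76  0.7379   +0.378  -0.043  +0.632  -0.224


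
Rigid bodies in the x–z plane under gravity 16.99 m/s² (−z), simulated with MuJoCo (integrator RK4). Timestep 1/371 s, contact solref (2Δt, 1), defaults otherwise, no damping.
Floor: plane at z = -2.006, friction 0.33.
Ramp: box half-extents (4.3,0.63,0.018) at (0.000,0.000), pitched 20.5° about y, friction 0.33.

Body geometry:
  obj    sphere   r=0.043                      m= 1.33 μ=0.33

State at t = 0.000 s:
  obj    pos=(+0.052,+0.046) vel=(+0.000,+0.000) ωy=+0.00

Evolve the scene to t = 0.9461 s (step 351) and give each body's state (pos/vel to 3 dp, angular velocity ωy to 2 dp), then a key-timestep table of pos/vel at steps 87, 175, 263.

State at t = 0.9461 s:
  obj    pos=(+1.834,-0.620) vel=(+3.766,-1.408) ωy=+93.50

Key-timestep trajectory:
   step    t(s)  obj.x    obj.z    obj.vx   obj.vz 
     87  0.2345   +0.161  +0.005  +0.934  -0.349
    175  0.4717   +0.495  -0.120  +1.878  -0.702
    263  0.7089   +1.052  -0.328  +2.822  -1.055


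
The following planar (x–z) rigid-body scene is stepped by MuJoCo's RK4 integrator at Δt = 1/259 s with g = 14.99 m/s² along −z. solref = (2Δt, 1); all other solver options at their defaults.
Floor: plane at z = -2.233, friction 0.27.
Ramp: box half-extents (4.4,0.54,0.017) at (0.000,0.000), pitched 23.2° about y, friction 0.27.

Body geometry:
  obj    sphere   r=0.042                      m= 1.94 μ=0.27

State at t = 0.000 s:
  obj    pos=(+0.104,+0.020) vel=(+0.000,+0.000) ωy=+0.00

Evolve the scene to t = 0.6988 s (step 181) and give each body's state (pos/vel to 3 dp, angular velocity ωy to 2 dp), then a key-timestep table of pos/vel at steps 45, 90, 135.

State at t = 0.6988 s:
  obj    pos=(+1.051,-0.386) vel=(+2.709,-1.161) ωy=+70.17

Key-timestep trajectory:
   step    t(s)  obj.x    obj.z    obj.vx   obj.vz 
     45  0.1737   +0.162  -0.005  +0.674  -0.289
     90  0.3475   +0.338  -0.081  +1.347  -0.577
    135  0.5212   +0.631  -0.206  +2.021  -0.866


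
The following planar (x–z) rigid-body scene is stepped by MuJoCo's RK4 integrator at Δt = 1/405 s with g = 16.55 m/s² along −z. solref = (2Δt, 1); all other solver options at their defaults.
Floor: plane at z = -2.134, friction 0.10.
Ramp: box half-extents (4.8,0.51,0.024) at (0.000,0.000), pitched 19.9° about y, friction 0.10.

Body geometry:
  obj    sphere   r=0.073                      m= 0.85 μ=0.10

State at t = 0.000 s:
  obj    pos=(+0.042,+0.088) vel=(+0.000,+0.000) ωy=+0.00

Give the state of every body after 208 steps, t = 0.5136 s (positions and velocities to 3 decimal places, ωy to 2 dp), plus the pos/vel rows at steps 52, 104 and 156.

State at t = 0.5136 s:
  obj    pos=(+0.548,-0.095) vel=(+1.971,-0.705) ωy=+27.39

Key-timestep trajectory:
   step    t(s)  obj.x    obj.z    obj.vx   obj.vz 
     52  0.1284   +0.074  +0.076  +0.492  -0.180
    104  0.2568   +0.168  +0.042  +0.984  -0.357
    156  0.3852   +0.326  -0.015  +1.477  -0.533


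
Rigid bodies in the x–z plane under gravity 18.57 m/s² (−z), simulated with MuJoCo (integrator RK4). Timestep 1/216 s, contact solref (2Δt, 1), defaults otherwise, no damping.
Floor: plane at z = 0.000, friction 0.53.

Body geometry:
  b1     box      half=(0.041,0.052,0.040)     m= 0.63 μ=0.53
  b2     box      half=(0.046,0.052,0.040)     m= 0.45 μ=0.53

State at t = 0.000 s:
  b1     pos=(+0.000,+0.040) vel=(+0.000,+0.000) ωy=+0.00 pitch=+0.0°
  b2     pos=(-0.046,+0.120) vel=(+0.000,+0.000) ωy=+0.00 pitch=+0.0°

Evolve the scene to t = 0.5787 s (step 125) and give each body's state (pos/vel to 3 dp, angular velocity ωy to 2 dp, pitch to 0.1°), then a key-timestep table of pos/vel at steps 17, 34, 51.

State at t = 0.5787 s:
  b1     pos=(+0.000,+0.040) vel=(+0.000,+0.000) ωy=+0.00 pitch=+0.0°
  b2     pos=(-0.095,+0.046) vel=(+0.000,+0.000) ωy=+0.00 pitch=-90.0°

Key-timestep trajectory:
   step    t(s)  b1.x    b1.z    b1.vx   b1.vz   b2.x    b2.z    b2.vx   b2.vz 
     17  0.0787   +0.000  +0.040  +0.000  +0.000   -0.051  +0.119  -0.129  -0.030
     34  0.1574   +0.000  +0.040  +0.000  +0.000   -0.070  +0.108  -0.360  -0.354
     51  0.2361   +0.000  +0.040  +0.000  +0.000   -0.097  +0.041  +0.050  +0.064


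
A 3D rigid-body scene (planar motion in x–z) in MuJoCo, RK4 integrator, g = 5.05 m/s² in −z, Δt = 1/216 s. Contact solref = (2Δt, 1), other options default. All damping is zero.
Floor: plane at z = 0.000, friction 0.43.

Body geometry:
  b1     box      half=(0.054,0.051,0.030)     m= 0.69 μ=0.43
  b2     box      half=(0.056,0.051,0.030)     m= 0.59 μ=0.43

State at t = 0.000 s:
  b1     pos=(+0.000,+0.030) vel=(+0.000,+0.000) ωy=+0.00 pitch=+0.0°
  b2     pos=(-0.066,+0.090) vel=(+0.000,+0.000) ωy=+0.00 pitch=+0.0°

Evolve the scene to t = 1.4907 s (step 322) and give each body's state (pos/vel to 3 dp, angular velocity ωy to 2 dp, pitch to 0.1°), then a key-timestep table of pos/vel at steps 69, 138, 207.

State at t = 1.4907 s:
  b1     pos=(+0.000,+0.030) vel=(+0.000,+0.000) ωy=+0.00 pitch=+0.0°
  b2     pos=(-0.123,+0.056) vel=(+0.000,+0.000) ωy=+0.00 pitch=-90.0°

Key-timestep trajectory:
   step    t(s)  b1.x    b1.z    b1.vx   b1.vz   b2.x    b2.z    b2.vx   b2.vz 
     69  0.3194   +0.000  +0.030  +0.000  +0.000   -0.103  +0.063  -0.220  -0.034
    138  0.6389   +0.000  +0.030  +0.000  +0.000   -0.140  +0.062  +0.028  -0.006
    207  0.9583   +0.000  +0.030  +0.000  +0.000   -0.121  +0.057  -0.092  -0.044


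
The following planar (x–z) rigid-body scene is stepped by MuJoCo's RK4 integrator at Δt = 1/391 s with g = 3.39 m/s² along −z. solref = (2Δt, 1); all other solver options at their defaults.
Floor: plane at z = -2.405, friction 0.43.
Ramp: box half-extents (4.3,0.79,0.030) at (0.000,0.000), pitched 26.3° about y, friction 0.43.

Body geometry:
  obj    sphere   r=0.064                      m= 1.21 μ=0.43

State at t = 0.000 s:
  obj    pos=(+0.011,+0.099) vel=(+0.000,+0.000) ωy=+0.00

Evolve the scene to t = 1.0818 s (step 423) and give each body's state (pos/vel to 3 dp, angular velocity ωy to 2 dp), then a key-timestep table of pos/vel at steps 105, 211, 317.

State at t = 1.0818 s:
  obj    pos=(+0.574,-0.179) vel=(+1.041,-0.514) ωy=+18.13

Key-timestep trajectory:
   step    t(s)  obj.x    obj.z    obj.vx   obj.vz 
    105  0.2685   +0.046  +0.082  +0.258  -0.128
    211  0.5396   +0.151  +0.030  +0.519  -0.257
    317  0.8107   +0.327  -0.057  +0.780  -0.385


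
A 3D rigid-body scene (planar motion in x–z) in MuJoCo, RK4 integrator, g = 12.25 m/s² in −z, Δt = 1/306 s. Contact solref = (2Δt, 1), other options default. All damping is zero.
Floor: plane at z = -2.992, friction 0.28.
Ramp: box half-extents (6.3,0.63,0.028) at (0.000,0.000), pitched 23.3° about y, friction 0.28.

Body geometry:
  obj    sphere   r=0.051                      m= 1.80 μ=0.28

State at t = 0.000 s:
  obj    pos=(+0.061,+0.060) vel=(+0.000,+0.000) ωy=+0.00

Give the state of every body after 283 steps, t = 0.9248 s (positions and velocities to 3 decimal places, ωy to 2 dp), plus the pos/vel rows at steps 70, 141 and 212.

State at t = 0.9248 s:
  obj    pos=(+1.420,-0.526) vel=(+2.940,-1.266) ωy=+62.76

Key-timestep trajectory:
   step    t(s)  obj.x    obj.z    obj.vx   obj.vz 
     70  0.2288   +0.144  +0.024  +0.727  -0.313
    141  0.4608   +0.398  -0.086  +1.465  -0.631
    212  0.6928   +0.824  -0.269  +2.202  -0.948


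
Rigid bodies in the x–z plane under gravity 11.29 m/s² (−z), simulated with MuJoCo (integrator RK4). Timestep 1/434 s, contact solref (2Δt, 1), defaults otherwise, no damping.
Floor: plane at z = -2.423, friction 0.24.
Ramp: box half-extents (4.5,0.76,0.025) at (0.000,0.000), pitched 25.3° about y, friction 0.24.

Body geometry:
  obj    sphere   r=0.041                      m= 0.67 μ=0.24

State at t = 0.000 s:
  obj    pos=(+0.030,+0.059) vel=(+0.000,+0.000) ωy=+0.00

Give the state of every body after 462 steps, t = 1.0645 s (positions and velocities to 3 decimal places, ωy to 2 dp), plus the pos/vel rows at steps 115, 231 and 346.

State at t = 1.0645 s:
  obj    pos=(+1.795,-0.776) vel=(+3.317,-1.568) ωy=+89.47

Key-timestep trajectory:
   step    t(s)  obj.x    obj.z    obj.vx   obj.vz 
    115  0.2650   +0.139  +0.007  +0.826  -0.390
    231  0.5323   +0.471  -0.150  +1.658  -0.784
    346  0.7972   +1.020  -0.409  +2.484  -1.174


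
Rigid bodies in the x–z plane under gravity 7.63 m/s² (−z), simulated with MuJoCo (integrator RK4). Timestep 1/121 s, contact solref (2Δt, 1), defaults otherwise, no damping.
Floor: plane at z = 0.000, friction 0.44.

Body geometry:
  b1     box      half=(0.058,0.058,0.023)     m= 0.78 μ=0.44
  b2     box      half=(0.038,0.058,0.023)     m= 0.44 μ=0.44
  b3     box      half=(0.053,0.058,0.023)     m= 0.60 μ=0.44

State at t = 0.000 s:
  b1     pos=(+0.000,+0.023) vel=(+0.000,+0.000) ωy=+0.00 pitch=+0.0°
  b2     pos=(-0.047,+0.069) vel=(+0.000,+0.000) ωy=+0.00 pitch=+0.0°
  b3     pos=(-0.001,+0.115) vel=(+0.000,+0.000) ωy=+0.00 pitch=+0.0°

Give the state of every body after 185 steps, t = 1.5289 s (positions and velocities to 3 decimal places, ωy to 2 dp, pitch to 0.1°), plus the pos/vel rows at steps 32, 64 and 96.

State at t = 1.5289 s:
  b1     pos=(+0.000,+0.023) vel=(+0.000,+0.000) ωy=+0.00 pitch=+0.0°
  b2     pos=(-0.047,+0.069) vel=(+0.000,+0.000) ωy=+0.00 pitch=+0.0°
  b3     pos=(+0.128,+0.023) vel=(+0.000,+0.000) ωy=+0.00 pitch=+180.0°

Key-timestep trajectory:
   step    t(s)  b1.x    b1.z    b1.vx   b1.vz   b2.x    b2.z    b2.vx   b2.vz   b3.x    b3.z    b3.vx   b3.vz 
     32  0.2645   +0.000  +0.023  +0.000  +0.000   -0.047  +0.069  +0.000  +0.000   +0.024  +0.103  +0.088  +0.025
     64  0.5289   +0.000  +0.023  +0.000  +0.000   -0.047  +0.069  +0.000  +0.000   +0.038  +0.103  +0.072  -0.007
     96  0.7934   +0.000  +0.023  +0.000  +0.000   -0.047  +0.069  +0.000  +0.000   +0.088  +0.090  +0.318  -0.220


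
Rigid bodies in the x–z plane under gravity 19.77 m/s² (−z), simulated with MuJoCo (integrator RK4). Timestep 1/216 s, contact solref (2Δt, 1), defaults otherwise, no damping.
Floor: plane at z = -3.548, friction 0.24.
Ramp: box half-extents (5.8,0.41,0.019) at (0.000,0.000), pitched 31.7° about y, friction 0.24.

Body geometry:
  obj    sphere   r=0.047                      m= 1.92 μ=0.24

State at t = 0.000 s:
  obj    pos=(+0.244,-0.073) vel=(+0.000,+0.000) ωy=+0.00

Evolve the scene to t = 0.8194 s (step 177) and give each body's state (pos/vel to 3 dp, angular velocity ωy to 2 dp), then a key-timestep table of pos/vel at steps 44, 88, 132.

State at t = 0.8194 s:
  obj    pos=(+2.364,-1.382) vel=(+5.174,-3.195) ωy=+129.34

Key-timestep trajectory:
   step    t(s)  obj.x    obj.z    obj.vx   obj.vz 
     44  0.2037   +0.375  -0.154  +1.287  -0.795
     88  0.4074   +0.768  -0.397  +2.573  -1.589
    132  0.6111   +1.423  -0.801  +3.859  -2.383


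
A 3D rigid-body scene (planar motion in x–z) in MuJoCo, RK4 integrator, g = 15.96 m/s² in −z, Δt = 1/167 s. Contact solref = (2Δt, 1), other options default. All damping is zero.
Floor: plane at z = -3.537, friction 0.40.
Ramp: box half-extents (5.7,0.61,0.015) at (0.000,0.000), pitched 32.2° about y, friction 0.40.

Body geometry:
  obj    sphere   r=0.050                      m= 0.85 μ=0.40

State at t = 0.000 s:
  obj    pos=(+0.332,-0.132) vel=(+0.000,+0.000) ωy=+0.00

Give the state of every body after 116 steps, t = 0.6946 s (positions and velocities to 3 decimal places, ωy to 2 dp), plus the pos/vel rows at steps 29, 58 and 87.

State at t = 0.6946 s:
  obj    pos=(+1.572,-0.913) vel=(+3.571,-2.248) ωy=+84.37

Key-timestep trajectory:
   step    t(s)  obj.x    obj.z    obj.vx   obj.vz 
     29  0.1737   +0.410  -0.181  +0.893  -0.562
     58  0.3473   +0.642  -0.328  +1.785  -1.124
     87  0.5210   +1.030  -0.572  +2.678  -1.686


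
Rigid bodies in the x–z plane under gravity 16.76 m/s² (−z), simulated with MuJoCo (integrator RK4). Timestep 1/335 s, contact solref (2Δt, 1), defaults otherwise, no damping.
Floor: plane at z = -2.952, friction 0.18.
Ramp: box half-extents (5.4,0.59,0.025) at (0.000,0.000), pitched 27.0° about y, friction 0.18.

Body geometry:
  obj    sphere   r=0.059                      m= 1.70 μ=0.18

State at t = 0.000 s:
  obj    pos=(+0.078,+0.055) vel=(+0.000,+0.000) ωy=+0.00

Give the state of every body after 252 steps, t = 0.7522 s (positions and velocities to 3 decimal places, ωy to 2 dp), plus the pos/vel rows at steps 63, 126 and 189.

State at t = 0.7522 s:
  obj    pos=(+1.448,-0.644) vel=(+3.643,-1.856) ωy=+69.28

Key-timestep trajectory:
   step    t(s)  obj.x    obj.z    obj.vx   obj.vz 
     63  0.1881   +0.164  +0.011  +0.911  -0.464
    126  0.3761   +0.421  -0.120  +1.822  -0.928
    189  0.5642   +0.849  -0.338  +2.732  -1.392


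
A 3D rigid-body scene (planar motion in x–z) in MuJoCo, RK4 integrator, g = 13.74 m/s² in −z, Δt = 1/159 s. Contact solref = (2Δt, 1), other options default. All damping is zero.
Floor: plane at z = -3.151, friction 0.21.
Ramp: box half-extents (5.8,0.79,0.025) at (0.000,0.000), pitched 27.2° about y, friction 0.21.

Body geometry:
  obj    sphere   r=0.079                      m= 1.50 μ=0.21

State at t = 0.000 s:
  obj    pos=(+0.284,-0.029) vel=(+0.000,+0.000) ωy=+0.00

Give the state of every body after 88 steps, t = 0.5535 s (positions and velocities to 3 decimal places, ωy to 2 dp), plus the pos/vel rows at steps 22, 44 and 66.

State at t = 0.5535 s:
  obj    pos=(+0.895,-0.343) vel=(+2.209,-1.135) ωy=+31.41

Key-timestep trajectory:
   step    t(s)  obj.x    obj.z    obj.vx   obj.vz 
     22  0.1384   +0.322  -0.049  +0.553  -0.284
     44  0.2767   +0.437  -0.108  +1.105  -0.568
     66  0.4151   +0.628  -0.206  +1.657  -0.851


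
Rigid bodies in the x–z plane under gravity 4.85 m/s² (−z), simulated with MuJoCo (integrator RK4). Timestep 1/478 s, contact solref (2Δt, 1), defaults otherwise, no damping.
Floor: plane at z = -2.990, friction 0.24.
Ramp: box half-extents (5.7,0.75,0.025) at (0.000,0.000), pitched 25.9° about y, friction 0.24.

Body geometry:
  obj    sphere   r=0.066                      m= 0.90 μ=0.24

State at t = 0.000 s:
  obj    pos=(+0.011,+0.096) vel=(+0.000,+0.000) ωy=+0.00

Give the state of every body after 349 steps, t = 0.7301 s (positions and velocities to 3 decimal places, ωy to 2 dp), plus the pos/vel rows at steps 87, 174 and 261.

State at t = 0.7301 s:
  obj    pos=(+0.374,-0.080) vel=(+0.994,-0.483) ωy=+16.74

Key-timestep trajectory:
   step    t(s)  obj.x    obj.z    obj.vx   obj.vz 
     87  0.1820   +0.034  +0.085  +0.248  -0.120
    174  0.3640   +0.101  +0.052  +0.496  -0.241
    261  0.5460   +0.214  -0.003  +0.743  -0.361


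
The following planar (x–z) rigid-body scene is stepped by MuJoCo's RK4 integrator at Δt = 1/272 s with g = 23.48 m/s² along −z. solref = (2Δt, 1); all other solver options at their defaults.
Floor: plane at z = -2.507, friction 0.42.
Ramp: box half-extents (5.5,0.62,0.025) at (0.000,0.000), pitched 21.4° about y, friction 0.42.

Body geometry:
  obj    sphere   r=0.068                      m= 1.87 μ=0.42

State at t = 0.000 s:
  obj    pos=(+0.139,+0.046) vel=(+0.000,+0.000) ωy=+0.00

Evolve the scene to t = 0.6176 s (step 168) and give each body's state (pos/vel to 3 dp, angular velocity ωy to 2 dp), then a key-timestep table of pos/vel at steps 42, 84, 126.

State at t = 0.6176 s:
  obj    pos=(+1.226,-0.380) vel=(+3.519,-1.379) ωy=+55.57

Key-timestep trajectory:
   step    t(s)  obj.x    obj.z    obj.vx   obj.vz 
     42  0.1544   +0.207  +0.019  +0.880  -0.345
     84  0.3088   +0.411  -0.061  +1.760  -0.690
    126  0.4632   +0.750  -0.194  +2.639  -1.034


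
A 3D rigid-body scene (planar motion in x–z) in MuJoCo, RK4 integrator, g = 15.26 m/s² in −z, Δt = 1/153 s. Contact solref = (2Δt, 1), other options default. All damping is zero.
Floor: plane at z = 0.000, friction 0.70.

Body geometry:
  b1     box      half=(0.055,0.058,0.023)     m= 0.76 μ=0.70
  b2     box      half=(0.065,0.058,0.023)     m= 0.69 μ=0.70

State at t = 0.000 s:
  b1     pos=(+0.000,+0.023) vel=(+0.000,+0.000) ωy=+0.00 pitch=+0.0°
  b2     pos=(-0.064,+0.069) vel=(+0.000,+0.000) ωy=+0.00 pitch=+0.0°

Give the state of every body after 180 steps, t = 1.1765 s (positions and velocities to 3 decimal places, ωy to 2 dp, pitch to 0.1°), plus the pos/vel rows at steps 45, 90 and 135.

State at t = 1.1765 s:
  b1     pos=(+0.001,+0.023) vel=(+0.001,+0.000) ωy=+0.00 pitch=+0.0°
  b2     pos=(-0.076,+0.058) vel=(-0.001,-0.001) ωy=+0.02 pitch=-38.3°

Key-timestep trajectory:
   step    t(s)  b1.x    b1.z    b1.vx   b1.vz   b2.x    b2.z    b2.vx   b2.vz 
     45  0.2941   +0.000  +0.023  +0.001  +0.000   -0.075  +0.059  +0.001  +0.002
     90  0.5882   +0.000  +0.023  +0.001  +0.000   -0.075  +0.059  -0.001  -0.001
    135  0.8824   +0.001  +0.023  +0.001  +0.000   -0.075  +0.059  -0.001  -0.001


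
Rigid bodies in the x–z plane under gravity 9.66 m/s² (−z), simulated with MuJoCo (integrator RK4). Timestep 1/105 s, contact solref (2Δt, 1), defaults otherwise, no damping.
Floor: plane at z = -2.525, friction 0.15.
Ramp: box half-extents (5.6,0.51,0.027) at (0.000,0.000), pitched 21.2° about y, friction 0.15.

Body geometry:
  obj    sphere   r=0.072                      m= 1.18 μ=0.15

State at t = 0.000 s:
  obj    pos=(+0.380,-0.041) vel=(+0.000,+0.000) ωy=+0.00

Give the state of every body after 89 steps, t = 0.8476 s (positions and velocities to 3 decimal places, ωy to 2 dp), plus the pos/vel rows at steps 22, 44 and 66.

State at t = 0.8476 s:
  obj    pos=(+1.216,-0.365) vel=(+1.972,-0.765) ωy=+29.36

Key-timestep trajectory:
   step    t(s)  obj.x    obj.z    obj.vx   obj.vz 
     22  0.2095   +0.431  -0.061  +0.488  -0.189
     44  0.4190   +0.584  -0.120  +0.975  -0.378
     66  0.6286   +0.840  -0.220  +1.463  -0.567


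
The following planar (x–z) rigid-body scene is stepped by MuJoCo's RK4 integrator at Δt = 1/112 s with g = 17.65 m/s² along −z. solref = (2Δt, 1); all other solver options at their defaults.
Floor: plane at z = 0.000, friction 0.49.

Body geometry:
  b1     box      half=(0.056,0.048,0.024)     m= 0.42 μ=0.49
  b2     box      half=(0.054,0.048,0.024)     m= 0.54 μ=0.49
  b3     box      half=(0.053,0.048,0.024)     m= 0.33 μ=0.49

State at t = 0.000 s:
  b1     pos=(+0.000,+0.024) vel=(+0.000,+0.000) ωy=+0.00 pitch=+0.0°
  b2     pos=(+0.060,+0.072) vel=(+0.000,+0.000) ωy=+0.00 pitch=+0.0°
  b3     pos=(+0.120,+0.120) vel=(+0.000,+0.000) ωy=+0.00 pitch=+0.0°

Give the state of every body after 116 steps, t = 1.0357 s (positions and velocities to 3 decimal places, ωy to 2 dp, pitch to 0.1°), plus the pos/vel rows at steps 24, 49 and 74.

State at t = 1.0357 s:
  b1     pos=(+0.000,+0.024) vel=(+0.000,+0.000) ωy=+0.00 pitch=+0.0°
  b2     pos=(+0.113,+0.054) vel=(+0.000,+0.000) ωy=+0.00 pitch=+90.0°
  b3     pos=(+0.201,+0.053) vel=(+0.000,+0.000) ωy=+0.00 pitch=+90.0°

Key-timestep trajectory:
   step    t(s)  b1.x    b1.z    b1.vx   b1.vz   b2.x    b2.z    b2.vx   b2.vz   b3.x    b3.z    b3.vx   b3.vz 
     24  0.2143   +0.000  +0.024  +0.000  +0.000   +0.094  +0.059  +0.095  +0.002   +0.163  +0.056  +0.083  +0.046
     49  0.4375   +0.000  +0.024  +0.000  +0.000   +0.113  +0.054  -0.011  +0.008   +0.201  +0.053  +0.353  -0.168
     74  0.6607   +0.000  +0.024  +0.000  +0.000   +0.113  +0.054  +0.000  +0.000   +0.197  +0.054  +0.099  -0.022


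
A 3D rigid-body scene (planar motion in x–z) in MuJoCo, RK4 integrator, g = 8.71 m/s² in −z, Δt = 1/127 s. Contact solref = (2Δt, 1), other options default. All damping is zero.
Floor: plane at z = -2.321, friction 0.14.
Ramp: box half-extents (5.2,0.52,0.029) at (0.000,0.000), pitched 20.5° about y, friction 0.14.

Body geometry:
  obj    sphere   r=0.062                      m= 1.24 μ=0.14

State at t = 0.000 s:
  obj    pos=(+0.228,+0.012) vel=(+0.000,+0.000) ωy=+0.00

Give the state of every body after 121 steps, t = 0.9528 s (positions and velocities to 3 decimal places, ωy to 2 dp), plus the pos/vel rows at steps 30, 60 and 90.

State at t = 0.9528 s:
  obj    pos=(+1.155,-0.335) vel=(+1.945,-0.727) ωy=+33.47

Key-timestep trajectory:
   step    t(s)  obj.x    obj.z    obj.vx   obj.vz 
     30  0.2362   +0.285  -0.009  +0.482  -0.180
     60  0.4724   +0.456  -0.073  +0.964  -0.361
     90  0.7087   +0.741  -0.180  +1.447  -0.541


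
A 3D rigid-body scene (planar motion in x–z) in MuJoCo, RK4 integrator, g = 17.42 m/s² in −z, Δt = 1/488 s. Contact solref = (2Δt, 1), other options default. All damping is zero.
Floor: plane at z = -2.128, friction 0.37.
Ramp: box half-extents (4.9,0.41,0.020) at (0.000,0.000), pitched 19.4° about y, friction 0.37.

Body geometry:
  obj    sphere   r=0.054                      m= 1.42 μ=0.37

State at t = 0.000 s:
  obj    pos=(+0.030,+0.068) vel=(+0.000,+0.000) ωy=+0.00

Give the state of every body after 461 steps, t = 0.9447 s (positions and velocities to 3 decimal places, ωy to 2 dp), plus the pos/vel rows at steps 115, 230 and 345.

State at t = 0.9447 s:
  obj    pos=(+1.770,-0.545) vel=(+3.683,-1.297) ωy=+72.30

Key-timestep trajectory:
   step    t(s)  obj.x    obj.z    obj.vx   obj.vz 
    115  0.2357   +0.138  +0.030  +0.919  -0.324
    230  0.4713   +0.463  -0.085  +1.837  -0.647
    345  0.7070   +1.004  -0.275  +2.756  -0.971


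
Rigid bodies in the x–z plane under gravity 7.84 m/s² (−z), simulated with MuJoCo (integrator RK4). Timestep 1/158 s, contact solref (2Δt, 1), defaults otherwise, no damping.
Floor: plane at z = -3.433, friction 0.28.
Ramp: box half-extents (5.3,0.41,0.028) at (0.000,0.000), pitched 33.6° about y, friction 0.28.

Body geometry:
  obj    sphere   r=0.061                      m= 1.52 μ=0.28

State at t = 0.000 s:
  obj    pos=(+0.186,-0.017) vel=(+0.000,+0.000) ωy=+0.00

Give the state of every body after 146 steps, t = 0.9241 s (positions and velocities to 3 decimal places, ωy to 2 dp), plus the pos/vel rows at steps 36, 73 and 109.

State at t = 0.9241 s:
  obj    pos=(+1.288,-0.749) vel=(+2.385,-1.585) ωy=+46.93

Key-timestep trajectory:
   step    t(s)  obj.x    obj.z    obj.vx   obj.vz 
     36  0.2278   +0.253  -0.061  +0.588  -0.391
     73  0.4620   +0.462  -0.200  +1.193  -0.793
    109  0.6899   +0.801  -0.425  +1.781  -1.183


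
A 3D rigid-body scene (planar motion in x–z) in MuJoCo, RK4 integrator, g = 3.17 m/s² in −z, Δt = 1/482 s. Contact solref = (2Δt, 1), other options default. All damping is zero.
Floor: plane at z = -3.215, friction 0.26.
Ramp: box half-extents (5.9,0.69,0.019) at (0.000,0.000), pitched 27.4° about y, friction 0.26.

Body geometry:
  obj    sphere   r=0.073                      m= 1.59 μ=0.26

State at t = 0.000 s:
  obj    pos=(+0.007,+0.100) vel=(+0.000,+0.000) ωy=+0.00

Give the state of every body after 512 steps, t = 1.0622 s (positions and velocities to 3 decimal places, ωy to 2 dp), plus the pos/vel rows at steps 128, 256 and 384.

State at t = 1.0622 s:
  obj    pos=(+0.529,-0.171) vel=(+0.983,-0.509) ωy=+15.16

Key-timestep trajectory:
   step    t(s)  obj.x    obj.z    obj.vx   obj.vz 
    128  0.2656   +0.040  +0.083  +0.246  -0.127
    256  0.5311   +0.137  +0.032  +0.491  -0.255
    384  0.7967   +0.301  -0.052  +0.737  -0.382


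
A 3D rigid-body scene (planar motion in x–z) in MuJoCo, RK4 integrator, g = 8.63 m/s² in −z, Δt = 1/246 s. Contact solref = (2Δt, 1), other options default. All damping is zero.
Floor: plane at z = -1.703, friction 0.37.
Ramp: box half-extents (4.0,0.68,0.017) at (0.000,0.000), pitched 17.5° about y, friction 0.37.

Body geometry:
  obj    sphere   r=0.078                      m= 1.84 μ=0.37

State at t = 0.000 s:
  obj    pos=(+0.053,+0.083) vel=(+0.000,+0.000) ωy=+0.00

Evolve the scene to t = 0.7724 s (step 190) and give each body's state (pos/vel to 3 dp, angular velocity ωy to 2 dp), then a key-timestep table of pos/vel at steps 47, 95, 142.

State at t = 0.7724 s:
  obj    pos=(+0.580,-0.083) vel=(+1.365,-0.431) ωy=+18.35

Key-timestep trajectory:
   step    t(s)  obj.x    obj.z    obj.vx   obj.vz 
     47  0.1911   +0.085  +0.073  +0.338  -0.107
     95  0.3862   +0.185  +0.041  +0.683  -0.215
    142  0.5772   +0.348  -0.010  +1.021  -0.322


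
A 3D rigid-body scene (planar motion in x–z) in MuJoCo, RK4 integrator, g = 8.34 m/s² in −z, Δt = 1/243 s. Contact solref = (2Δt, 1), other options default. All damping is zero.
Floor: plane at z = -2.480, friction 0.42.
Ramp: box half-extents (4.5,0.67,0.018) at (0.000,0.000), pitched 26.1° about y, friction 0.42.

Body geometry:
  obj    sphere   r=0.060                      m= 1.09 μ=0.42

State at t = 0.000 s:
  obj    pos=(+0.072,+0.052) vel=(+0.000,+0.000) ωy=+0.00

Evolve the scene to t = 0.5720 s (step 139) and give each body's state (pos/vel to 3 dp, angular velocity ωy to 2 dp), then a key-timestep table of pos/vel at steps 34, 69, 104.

State at t = 0.5720 s:
  obj    pos=(+0.457,-0.137) vel=(+1.346,-0.660) ωy=+24.98

Key-timestep trajectory:
   step    t(s)  obj.x    obj.z    obj.vx   obj.vz 
     34  0.1399   +0.095  +0.040  +0.329  -0.161
     69  0.2840   +0.167  +0.005  +0.668  -0.327
    104  0.4280   +0.287  -0.054  +1.007  -0.493


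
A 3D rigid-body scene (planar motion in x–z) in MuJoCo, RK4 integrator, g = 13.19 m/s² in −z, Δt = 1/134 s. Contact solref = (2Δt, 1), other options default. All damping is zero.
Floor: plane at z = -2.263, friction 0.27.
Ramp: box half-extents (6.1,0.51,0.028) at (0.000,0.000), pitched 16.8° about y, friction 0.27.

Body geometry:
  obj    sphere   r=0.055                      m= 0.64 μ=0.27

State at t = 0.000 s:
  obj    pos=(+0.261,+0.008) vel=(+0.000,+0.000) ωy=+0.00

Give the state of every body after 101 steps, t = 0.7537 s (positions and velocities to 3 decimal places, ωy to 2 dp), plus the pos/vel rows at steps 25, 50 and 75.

State at t = 0.7537 s:
  obj    pos=(+1.002,-0.216) vel=(+1.965,-0.593) ωy=+37.31

Key-timestep trajectory:
   step    t(s)  obj.x    obj.z    obj.vx   obj.vz 
     25  0.1866   +0.306  -0.006  +0.487  -0.147
     50  0.3731   +0.443  -0.047  +0.973  -0.294
     75  0.5597   +0.669  -0.115  +1.459  -0.441


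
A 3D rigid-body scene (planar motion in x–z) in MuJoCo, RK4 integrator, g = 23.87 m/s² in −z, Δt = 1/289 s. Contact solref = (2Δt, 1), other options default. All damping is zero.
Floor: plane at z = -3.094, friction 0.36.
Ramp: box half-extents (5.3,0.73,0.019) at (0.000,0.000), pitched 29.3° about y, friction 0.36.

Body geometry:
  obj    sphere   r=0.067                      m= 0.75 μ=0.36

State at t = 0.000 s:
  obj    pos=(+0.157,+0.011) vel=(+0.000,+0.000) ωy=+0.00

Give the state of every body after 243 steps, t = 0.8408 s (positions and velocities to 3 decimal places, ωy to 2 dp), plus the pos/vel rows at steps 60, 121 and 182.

State at t = 0.8408 s:
  obj    pos=(+2.729,-1.433) vel=(+6.118,-3.433) ωy=+104.70

Key-timestep trajectory:
   step    t(s)  obj.x    obj.z    obj.vx   obj.vz 
     60  0.2076   +0.314  -0.077  +1.511  -0.848
    121  0.4187   +0.795  -0.347  +3.047  -1.710
    182  0.6298   +1.600  -0.799  +4.583  -2.572


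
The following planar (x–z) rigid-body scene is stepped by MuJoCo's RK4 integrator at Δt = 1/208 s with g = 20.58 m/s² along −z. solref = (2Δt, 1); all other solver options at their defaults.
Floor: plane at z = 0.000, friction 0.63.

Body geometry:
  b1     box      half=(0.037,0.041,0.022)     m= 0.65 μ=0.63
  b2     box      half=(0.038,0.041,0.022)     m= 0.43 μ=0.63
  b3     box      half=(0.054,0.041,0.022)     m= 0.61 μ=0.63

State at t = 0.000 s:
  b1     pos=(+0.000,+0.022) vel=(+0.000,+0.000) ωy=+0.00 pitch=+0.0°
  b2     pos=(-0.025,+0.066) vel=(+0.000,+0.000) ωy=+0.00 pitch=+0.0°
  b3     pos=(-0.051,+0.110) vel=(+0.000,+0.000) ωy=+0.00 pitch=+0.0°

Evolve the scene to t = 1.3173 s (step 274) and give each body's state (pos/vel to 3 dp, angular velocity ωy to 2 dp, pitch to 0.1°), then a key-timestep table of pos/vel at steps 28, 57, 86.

State at t = 1.3173 s:
  b1     pos=(+0.000,+0.022) vel=(+0.000,+0.000) ωy=+0.00 pitch=+0.0°
  b2     pos=(-0.067,+0.038) vel=(+0.000,+0.000) ωy=+0.00 pitch=-90.0°
  b3     pos=(-0.213,+0.022) vel=(+0.000,+0.000) ωy=+0.00 pitch=+180.0°

Key-timestep trajectory:
   step    t(s)  b1.x    b1.z    b1.vx   b1.vz   b2.x    b2.z    b2.vx   b2.vz   b3.x    b3.z    b3.vx   b3.vz 
     28  0.1346   +0.000  +0.022  +0.001  +0.000   -0.031  +0.068  -0.118  +0.031   -0.067  +0.104  -0.300  -0.151
     57  0.2740   +0.000  +0.022  +0.000  +0.000   -0.071  +0.038  -0.173  +0.200   -0.134  +0.054  -0.537  -0.162
     86  0.4135   +0.000  +0.022  +0.000  +0.000   -0.064  +0.039  -0.047  -0.008   -0.187  +0.049  -0.534  -0.327


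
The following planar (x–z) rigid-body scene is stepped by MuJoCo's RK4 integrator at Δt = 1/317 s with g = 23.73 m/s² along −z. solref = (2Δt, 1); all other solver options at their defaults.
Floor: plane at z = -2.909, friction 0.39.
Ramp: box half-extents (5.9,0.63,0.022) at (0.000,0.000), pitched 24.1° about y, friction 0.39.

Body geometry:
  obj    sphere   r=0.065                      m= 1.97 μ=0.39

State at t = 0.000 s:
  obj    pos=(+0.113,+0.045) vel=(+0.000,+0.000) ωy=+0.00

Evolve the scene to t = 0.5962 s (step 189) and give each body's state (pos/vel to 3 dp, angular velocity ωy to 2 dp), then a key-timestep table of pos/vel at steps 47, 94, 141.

State at t = 0.5962 s:
  obj    pos=(+1.236,-0.458) vel=(+3.767,-1.685) ωy=+63.47

Key-timestep trajectory:
   step    t(s)  obj.x    obj.z    obj.vx   obj.vz 
     47  0.1483   +0.182  +0.014  +0.937  -0.419
     94  0.2965   +0.391  -0.080  +1.874  -0.838
    141  0.4448   +0.738  -0.235  +2.810  -1.257


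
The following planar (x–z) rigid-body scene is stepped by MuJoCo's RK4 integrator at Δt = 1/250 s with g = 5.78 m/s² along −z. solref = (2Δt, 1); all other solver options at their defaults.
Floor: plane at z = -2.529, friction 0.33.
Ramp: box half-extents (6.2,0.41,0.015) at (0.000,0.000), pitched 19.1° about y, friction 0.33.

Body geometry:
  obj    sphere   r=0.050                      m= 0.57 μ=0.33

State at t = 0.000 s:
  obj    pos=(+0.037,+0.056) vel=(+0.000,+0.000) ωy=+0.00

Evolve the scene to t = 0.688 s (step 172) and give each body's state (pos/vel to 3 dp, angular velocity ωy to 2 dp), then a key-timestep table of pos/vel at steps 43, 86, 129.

State at t = 0.688 s:
  obj    pos=(+0.339,-0.049) vel=(+0.878,-0.304) ωy=+18.59

Key-timestep trajectory:
   step    t(s)  obj.x    obj.z    obj.vx   obj.vz 
     43  0.1720   +0.056  +0.049  +0.220  -0.076
     86  0.3440   +0.113  +0.030  +0.439  -0.152
    129  0.5160   +0.207  -0.003  +0.659  -0.228


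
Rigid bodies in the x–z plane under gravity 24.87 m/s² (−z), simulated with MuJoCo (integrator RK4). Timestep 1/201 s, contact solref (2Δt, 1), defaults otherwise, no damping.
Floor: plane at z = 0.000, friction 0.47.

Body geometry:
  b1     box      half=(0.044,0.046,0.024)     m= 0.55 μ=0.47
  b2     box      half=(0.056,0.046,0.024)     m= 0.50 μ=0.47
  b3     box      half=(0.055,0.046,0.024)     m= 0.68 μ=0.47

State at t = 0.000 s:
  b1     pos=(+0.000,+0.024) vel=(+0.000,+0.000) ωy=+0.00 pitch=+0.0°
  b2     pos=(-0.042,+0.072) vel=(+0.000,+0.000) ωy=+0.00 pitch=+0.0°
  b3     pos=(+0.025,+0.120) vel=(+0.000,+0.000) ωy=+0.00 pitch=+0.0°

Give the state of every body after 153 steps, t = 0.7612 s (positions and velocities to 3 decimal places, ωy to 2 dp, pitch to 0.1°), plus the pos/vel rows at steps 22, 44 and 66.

State at t = 0.7612 s:
  b1     pos=(+0.000,+0.024) vel=(+0.000,+0.000) ωy=+0.00 pitch=+0.0°
  b2     pos=(-0.042,+0.072) vel=(+0.000,+0.000) ωy=+0.00 pitch=+0.0°
  b3     pos=(+0.183,+0.024) vel=(+0.000,+0.000) ωy=+0.00 pitch=+180.0°

Key-timestep trajectory:
   step    t(s)  b1.x    b1.z    b1.vx   b1.vz   b2.x    b2.z    b2.vx   b2.vz   b3.x    b3.z    b3.vx   b3.vz 
     22  0.1095   +0.000  +0.024  -0.006  +0.001   -0.042  +0.072  -0.005  +0.001   +0.044  +0.093  +0.358  -0.814
     44  0.2189   +0.000  +0.024  +0.000  +0.000   -0.042  +0.072  +0.000  +0.000   +0.113  +0.059  +0.422  +0.118
     66  0.3284   +0.000  +0.024  +0.000  +0.000   -0.042  +0.072  +0.000  +0.000   +0.166  +0.042  +0.672  -0.615


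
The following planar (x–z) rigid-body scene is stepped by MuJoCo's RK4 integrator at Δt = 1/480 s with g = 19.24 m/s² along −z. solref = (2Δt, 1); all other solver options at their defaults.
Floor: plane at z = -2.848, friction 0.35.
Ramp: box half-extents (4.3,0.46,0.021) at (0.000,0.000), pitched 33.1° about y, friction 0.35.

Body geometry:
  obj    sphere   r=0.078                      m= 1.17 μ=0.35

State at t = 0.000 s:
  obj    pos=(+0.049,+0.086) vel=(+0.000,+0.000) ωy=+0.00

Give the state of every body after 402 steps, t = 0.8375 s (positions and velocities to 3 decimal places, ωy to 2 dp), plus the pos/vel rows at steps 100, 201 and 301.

State at t = 0.8375 s:
  obj    pos=(+2.254,-1.351) vel=(+5.266,-3.433) ωy=+80.58

Key-timestep trajectory:
   step    t(s)  obj.x    obj.z    obj.vx   obj.vz 
    100  0.2083   +0.186  -0.003  +1.310  -0.854
    201  0.4188   +0.600  -0.273  +2.633  -1.716
    301  0.6271   +1.285  -0.720  +3.943  -2.570
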